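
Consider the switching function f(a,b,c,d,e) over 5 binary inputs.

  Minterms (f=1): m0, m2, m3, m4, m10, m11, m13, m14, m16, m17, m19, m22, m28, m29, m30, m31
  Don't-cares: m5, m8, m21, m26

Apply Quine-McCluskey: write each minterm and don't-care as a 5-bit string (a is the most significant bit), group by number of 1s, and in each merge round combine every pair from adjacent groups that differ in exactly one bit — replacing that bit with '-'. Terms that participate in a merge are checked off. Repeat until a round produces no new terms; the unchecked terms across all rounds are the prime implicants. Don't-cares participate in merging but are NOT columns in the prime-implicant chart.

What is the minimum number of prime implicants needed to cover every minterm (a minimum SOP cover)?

8

[col 0] 00000*, 00010*, 00011*, 00100*, 00101*, 01000*, 01010*, 01011*, 01101*, 01110*, 10000*, 10001*, 10011*, 10101*, 10110*, 11010*, 11100*, 11101*, 11110*, 11111*
[col 1] -0000, -0011, -0101*, -1010*, -1101*, -1110*, 0-000*, 0-010*, 0-011*, 0-101*, 00-00, 000-0*, 0001-*, 0010-, 01-10*, 010-0*, 0101-*, 1-101*, 1-110, 10-01, 100-1, 1000-, 11-10*, 111-0*, 111-1*, 1110-*, 1111-*
[col 2] --101, -1-10, 0-0-0, 0-01-, 111--
Prime implicants: --101, -0000, -0011, -1-10, 0-0-0, 0-01-, 00-00, 0010-, 1-110, 10-01, 100-1, 1000-, 111--
PI chart (minterm → PIs covering it):
  0 | -0000,0-0-0,00-00
  2 | 0-0-0,0-01-
  3 | -0011,0-01-
  4 | 00-00,0010-
  10 | -1-10,0-0-0,0-01-
  11 | 0-01-  (sole → essential)
  13 | --101  (sole → essential)
  14 | -1-10  (sole → essential)
  16 | -0000,1000-
  17 | 10-01,100-1,1000-
  19 | -0011,100-1
  22 | 1-110  (sole → essential)
  28 | 111--  (sole → essential)
  29 | --101,111--
  30 | -1-10,1-110,111--
  31 | 111--  (sole → essential)
Essential prime implicants: --101, -1-10, 0-01-, 1-110, 111--
Petrick residual → -0000, 00-00, 100-1
Minimum SOP uses 8 PIs: cd'e + b'c'd'e' + bde' + a'c'd + a'b'd'e' + acde' + ab'c'e + abc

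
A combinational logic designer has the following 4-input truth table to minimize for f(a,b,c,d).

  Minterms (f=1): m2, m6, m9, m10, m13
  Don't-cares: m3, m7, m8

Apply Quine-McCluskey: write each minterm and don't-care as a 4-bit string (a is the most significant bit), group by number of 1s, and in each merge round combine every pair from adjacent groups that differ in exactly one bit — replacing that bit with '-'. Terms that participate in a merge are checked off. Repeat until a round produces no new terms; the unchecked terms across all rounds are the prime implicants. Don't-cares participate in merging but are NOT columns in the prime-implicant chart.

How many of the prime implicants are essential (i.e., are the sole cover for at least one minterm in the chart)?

Round 0: 0010✓ 0011✓ 0110✓ 0111✓ 1000✓ 1001✓ 1010✓ 1101✓
Round 1: -010 0-10✓ 0-11✓ 001-✓ 011-✓ 1-01 10-0 100-
Round 2: 0-1-
PIs = {-010, 0-1-, 1-01, 10-0, 100-}
Coverage chart:
  m2: -010,0-1-
  m6: 0-1- ←essential
  m9: 1-01,100-
  m10: -010,10-0
  m13: 1-01 ←essential
Essential: 0-1-, 1-01

2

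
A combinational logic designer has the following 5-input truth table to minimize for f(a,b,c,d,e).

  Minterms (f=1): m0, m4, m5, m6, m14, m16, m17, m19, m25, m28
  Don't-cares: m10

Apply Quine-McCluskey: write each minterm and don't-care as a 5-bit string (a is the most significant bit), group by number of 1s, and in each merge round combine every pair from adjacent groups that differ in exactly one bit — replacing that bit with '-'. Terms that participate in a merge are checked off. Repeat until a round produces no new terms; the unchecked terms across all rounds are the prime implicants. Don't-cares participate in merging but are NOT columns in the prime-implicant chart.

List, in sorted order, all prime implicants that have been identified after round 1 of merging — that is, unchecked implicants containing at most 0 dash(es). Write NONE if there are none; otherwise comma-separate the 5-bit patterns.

11100

[col 0] 00000*, 00100*, 00101*, 00110*, 01010*, 01110*, 10000*, 10001*, 10011*, 11001*, 11100
[col 1] -0000, 0-110, 00-00, 001-0, 0010-, 01-10, 1-001, 100-1, 1000-
Prime implicants: -0000, 0-110, 00-00, 001-0, 0010-, 01-10, 1-001, 100-1, 1000-, 11100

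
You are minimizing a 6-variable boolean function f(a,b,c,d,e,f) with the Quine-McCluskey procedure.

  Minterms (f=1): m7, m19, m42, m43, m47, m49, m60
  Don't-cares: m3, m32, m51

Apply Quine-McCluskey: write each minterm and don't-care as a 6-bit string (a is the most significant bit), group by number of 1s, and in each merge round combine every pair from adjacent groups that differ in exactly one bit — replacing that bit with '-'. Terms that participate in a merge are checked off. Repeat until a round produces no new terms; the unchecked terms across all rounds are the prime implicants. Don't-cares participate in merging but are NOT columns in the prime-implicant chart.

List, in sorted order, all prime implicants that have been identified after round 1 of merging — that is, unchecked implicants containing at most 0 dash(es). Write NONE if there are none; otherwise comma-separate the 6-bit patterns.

[col 0] 000011*, 000111*, 010011*, 100000, 101010*, 101011*, 101111*, 110001*, 110011*, 111100
[col 1] -10011, 0-0011, 000-11, 101-11, 10101-, 1100-1
Prime implicants: -10011, 0-0011, 000-11, 100000, 101-11, 10101-, 1100-1, 111100

100000, 111100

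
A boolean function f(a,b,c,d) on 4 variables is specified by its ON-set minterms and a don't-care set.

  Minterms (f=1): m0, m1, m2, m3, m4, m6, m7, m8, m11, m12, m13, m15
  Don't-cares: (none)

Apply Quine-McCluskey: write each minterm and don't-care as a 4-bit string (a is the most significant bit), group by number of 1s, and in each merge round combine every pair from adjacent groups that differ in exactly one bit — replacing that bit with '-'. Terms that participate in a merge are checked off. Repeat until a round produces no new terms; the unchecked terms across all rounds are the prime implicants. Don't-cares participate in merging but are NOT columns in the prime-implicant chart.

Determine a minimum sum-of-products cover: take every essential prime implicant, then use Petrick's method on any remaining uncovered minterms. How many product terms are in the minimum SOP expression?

5

Round 0: 0000✓ 0001✓ 0010✓ 0011✓ 0100✓ 0110✓ 0111✓ 1000✓ 1011✓ 1100✓ 1101✓ 1111✓
Round 1: -000✓ -011✓ -100✓ -111✓ 0-00✓ 0-10✓ 0-11✓ 00-0✓ 00-1✓ 000-✓ 001-✓ 01-0✓ 011-✓ 1-00✓ 1-11✓ 11-1 110-
Round 2: --00 --11 0--0 0-1- 00--
PIs = {--00, --11, 0--0, 0-1-, 00--, 11-1, 110-}
Coverage chart:
  m0: --00,0--0,00--
  m1: 00-- ←essential
  m2: 0--0,0-1-,00--
  m3: --11,0-1-,00--
  m4: --00,0--0
  m6: 0--0,0-1-
  m7: --11,0-1-
  m8: --00 ←essential
  m11: --11 ←essential
  m12: --00,110-
  m13: 11-1,110-
  m15: --11,11-1
Essential: --00, --11, 00--
Petrick residual → 0--0, 11-1
Min cover (5 terms): c'd' + cd + a'd' + a'b' + abd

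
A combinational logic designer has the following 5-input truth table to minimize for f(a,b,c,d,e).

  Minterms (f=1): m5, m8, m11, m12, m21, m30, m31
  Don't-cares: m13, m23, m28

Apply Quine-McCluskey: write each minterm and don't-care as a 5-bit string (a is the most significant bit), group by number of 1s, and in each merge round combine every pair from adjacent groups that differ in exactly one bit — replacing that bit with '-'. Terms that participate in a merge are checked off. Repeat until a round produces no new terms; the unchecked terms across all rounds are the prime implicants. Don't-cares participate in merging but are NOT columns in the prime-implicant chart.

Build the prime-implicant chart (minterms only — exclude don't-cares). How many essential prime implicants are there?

2

size-2^0 implicants → 00101(✓)  01000(✓)  01011  01100(✓)  01101(✓)  10101(✓)  10111(✓)  11100(✓)  11110(✓)  11111(✓)
size-2^1 implicants → -0101  -1100  0-101  01-00  0110-  1-111  101-1  111-0  1111-
Unchecked terms (primes): -0101, -1100, 0-101, 01-00, 01011, 0110-, 1-111, 101-1, 111-0, 1111-
Minterm coverage:
  m5 ⊆ -0101,0-101
  m8 ⊆ 01-00 [E]
  m11 ⊆ 01011 [E]
  m12 ⊆ -1100,01-00,0110-
  m21 ⊆ -0101,101-1
  m30 ⊆ 111-0,1111-
  m31 ⊆ 1-111,1111-
E = {01-00, 01011}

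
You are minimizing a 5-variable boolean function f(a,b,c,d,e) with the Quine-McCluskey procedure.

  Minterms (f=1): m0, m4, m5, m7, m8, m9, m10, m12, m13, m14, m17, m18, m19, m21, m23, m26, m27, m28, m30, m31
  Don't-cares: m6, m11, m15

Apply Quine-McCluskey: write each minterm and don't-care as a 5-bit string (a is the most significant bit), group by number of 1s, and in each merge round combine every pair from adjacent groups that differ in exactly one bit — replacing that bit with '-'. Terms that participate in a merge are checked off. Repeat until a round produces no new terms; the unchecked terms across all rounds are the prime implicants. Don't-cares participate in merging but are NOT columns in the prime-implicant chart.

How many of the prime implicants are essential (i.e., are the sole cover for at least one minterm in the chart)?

5

[col 0] 00000*, 00100*, 00101*, 00110*, 00111*, 01000*, 01001*, 01010*, 01011*, 01100*, 01101*, 01110*, 01111*, 10001*, 10010*, 10011*, 10101*, 10111*, 11010*, 11011*, 11100*, 11110*, 11111*
[col 1] -0101*, -0111*, -1010*, -1011*, -1100*, -1110*, -1111*, 0-000*, 0-100*, 0-101*, 0-110*, 0-111*, 00-00*, 001-0*, 001-1*, 0010-*, 0011-*, 01-00*, 01-01*, 01-10*, 01-11*, 010-0*, 010-1*, 0100-*, 0101-*, 011-0*, 011-1*, 0110-*, 0111-*, 1-010*, 1-011*, 1-111*, 10-01*, 10-11*, 100-1*, 1001-*, 101-1*, 11-10*, 11-11*, 1101-*, 111-0*, 1111-*
[col 2] --111, -01-1, -1-10*, -1-11*, -101-*, -11-0, -111-*, 0--00, 0-1-0*, 0-1-1*, 0-10-*, 0-11-*, 001--*, 01--0*, 01--1*, 01-0-*, 01-1-*, 010--*, 011--*, 1--11, 1-01-, 10--1, 11-1-*
[col 3] -1-1-, 0-1--, 01---
Prime implicants: --111, -01-1, -1-1-, -11-0, 0--00, 0-1--, 01---, 1--11, 1-01-, 10--1
PI chart (minterm → PIs covering it):
  0 | 0--00  (sole → essential)
  4 | 0--00,0-1--
  5 | -01-1,0-1--
  7 | --111,-01-1,0-1--
  8 | 0--00,01---
  9 | 01---  (sole → essential)
  10 | -1-1-,01---
  12 | -11-0,0--00,0-1--,01---
  13 | 0-1--,01---
  14 | -1-1-,-11-0,0-1--,01---
  17 | 10--1  (sole → essential)
  18 | 1-01-  (sole → essential)
  19 | 1--11,1-01-,10--1
  21 | -01-1,10--1
  23 | --111,-01-1,1--11,10--1
  26 | -1-1-,1-01-
  27 | -1-1-,1--11,1-01-
  28 | -11-0  (sole → essential)
  30 | -1-1-,-11-0
  31 | --111,-1-1-,1--11
Essential prime implicants: -11-0, 0--00, 01---, 1-01-, 10--1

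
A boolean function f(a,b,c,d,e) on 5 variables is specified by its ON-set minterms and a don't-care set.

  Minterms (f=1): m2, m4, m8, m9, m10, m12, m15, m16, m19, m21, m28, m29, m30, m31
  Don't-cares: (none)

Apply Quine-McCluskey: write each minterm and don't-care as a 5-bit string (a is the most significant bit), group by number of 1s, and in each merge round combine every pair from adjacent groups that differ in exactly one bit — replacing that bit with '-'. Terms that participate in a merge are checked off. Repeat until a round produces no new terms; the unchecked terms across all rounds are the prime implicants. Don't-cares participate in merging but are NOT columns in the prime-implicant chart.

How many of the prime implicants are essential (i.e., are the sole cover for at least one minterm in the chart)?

size-2^0 implicants → 00010(✓)  00100(✓)  01000(✓)  01001(✓)  01010(✓)  01100(✓)  01111(✓)  10000  10011  10101(✓)  11100(✓)  11101(✓)  11110(✓)  11111(✓)
size-2^1 implicants → -1100  -1111  0-010  0-100  01-00  010-0  0100-  1-101  111-0(✓)  111-1(✓)  1110-(✓)  1111-(✓)
size-2^2 implicants → 111--
Unchecked terms (primes): -1100, -1111, 0-010, 0-100, 01-00, 010-0, 0100-, 1-101, 10000, 10011, 111--
Minterm coverage:
  m2 ⊆ 0-010 [E]
  m4 ⊆ 0-100 [E]
  m8 ⊆ 01-00,010-0,0100-
  m9 ⊆ 0100- [E]
  m10 ⊆ 0-010,010-0
  m12 ⊆ -1100,0-100,01-00
  m15 ⊆ -1111 [E]
  m16 ⊆ 10000 [E]
  m19 ⊆ 10011 [E]
  m21 ⊆ 1-101 [E]
  m28 ⊆ -1100,111--
  m29 ⊆ 1-101,111--
  m30 ⊆ 111-- [E]
  m31 ⊆ -1111,111--
E = {-1111, 0-010, 0-100, 0100-, 1-101, 10000, 10011, 111--}

8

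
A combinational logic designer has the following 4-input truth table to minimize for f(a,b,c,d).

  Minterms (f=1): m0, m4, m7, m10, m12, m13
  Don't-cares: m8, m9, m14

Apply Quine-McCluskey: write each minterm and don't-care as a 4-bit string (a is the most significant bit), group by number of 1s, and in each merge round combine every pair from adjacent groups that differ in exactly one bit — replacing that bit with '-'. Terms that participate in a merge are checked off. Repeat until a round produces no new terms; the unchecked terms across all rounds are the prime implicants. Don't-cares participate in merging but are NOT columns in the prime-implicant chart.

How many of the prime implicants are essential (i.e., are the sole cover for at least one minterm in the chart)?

4

size-2^0 implicants → 0000(✓)  0100(✓)  0111  1000(✓)  1001(✓)  1010(✓)  1100(✓)  1101(✓)  1110(✓)
size-2^1 implicants → -000(✓)  -100(✓)  0-00(✓)  1-00(✓)  1-01(✓)  1-10(✓)  10-0(✓)  100-(✓)  11-0(✓)  110-(✓)
size-2^2 implicants → --00  1--0  1-0-
Unchecked terms (primes): --00, 0111, 1--0, 1-0-
Minterm coverage:
  m0 ⊆ --00 [E]
  m4 ⊆ --00 [E]
  m7 ⊆ 0111 [E]
  m10 ⊆ 1--0 [E]
  m12 ⊆ --00,1--0,1-0-
  m13 ⊆ 1-0- [E]
E = {--00, 0111, 1--0, 1-0-}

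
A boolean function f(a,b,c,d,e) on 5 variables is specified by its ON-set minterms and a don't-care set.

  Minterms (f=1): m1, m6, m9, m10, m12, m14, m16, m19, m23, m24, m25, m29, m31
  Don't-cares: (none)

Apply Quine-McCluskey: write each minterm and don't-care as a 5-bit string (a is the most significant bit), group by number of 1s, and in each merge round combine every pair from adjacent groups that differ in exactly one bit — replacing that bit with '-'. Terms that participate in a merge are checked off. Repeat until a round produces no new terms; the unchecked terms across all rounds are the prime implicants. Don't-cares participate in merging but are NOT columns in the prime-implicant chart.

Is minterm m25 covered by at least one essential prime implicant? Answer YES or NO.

NO

[col 0] 00001*, 00110*, 01001*, 01010*, 01100*, 01110*, 10000*, 10011*, 10111*, 11000*, 11001*, 11101*, 11111*
[col 1] -1001, 0-001, 0-110, 01-10, 011-0, 1-000, 1-111, 10-11, 11-01, 1100-, 111-1
Prime implicants: -1001, 0-001, 0-110, 01-10, 011-0, 1-000, 1-111, 10-11, 11-01, 1100-, 111-1
PI chart (minterm → PIs covering it):
  1 | 0-001  (sole → essential)
  6 | 0-110  (sole → essential)
  9 | -1001,0-001
  10 | 01-10  (sole → essential)
  12 | 011-0  (sole → essential)
  14 | 0-110,01-10,011-0
  16 | 1-000  (sole → essential)
  19 | 10-11  (sole → essential)
  23 | 1-111,10-11
  24 | 1-000,1100-
  25 | -1001,11-01,1100-
  29 | 11-01,111-1
  31 | 1-111,111-1
Essential prime implicants: 0-001, 0-110, 01-10, 011-0, 1-000, 10-11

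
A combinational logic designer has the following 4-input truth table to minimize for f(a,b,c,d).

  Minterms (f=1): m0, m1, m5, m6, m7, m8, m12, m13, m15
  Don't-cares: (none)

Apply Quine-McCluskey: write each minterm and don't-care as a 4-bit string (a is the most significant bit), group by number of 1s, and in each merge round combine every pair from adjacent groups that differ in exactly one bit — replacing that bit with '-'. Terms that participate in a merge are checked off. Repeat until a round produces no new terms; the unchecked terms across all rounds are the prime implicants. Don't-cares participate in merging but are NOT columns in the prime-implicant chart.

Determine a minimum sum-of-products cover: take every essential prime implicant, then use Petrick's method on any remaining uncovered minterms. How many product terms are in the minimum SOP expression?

size-2^0 implicants → 0000(✓)  0001(✓)  0101(✓)  0110(✓)  0111(✓)  1000(✓)  1100(✓)  1101(✓)  1111(✓)
size-2^1 implicants → -000  -101(✓)  -111(✓)  0-01  000-  01-1(✓)  011-  1-00  11-1(✓)  110-
size-2^2 implicants → -1-1
Unchecked terms (primes): -000, -1-1, 0-01, 000-, 011-, 1-00, 110-
Minterm coverage:
  m0 ⊆ -000,000-
  m1 ⊆ 0-01,000-
  m5 ⊆ -1-1,0-01
  m6 ⊆ 011- [E]
  m7 ⊆ -1-1,011-
  m8 ⊆ -000,1-00
  m12 ⊆ 1-00,110-
  m13 ⊆ -1-1,110-
  m15 ⊆ -1-1 [E]
E = {-1-1, 011-}
Petrick residual → 000-, 1-00
Cover = bd + a'b'c' + a'bc + ac'd'  |cover|=4

4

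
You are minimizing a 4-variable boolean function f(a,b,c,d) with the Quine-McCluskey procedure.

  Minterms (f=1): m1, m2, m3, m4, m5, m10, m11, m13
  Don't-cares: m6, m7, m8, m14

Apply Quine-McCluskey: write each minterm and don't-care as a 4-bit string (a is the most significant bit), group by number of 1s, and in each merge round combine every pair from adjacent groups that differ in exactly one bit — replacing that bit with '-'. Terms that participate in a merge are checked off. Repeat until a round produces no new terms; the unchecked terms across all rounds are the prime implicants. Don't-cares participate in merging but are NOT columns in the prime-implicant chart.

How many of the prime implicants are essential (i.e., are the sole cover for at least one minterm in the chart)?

4

Round 0: 0001✓ 0010✓ 0011✓ 0100✓ 0101✓ 0110✓ 0111✓ 1000✓ 1010✓ 1011✓ 1101✓ 1110✓
Round 1: -010✓ -011✓ -101 -110✓ 0-01✓ 0-10✓ 0-11✓ 00-1✓ 001-✓ 01-0✓ 01-1✓ 010-✓ 011-✓ 1-10✓ 10-0 101-✓
Round 2: --10 -01- 0--1 0-1- 01--
PIs = {--10, -01-, -101, 0--1, 0-1-, 01--, 10-0}
Coverage chart:
  m1: 0--1 ←essential
  m2: --10,-01-,0-1-
  m3: -01-,0--1,0-1-
  m4: 01-- ←essential
  m5: -101,0--1,01--
  m10: --10,-01-,10-0
  m11: -01- ←essential
  m13: -101 ←essential
Essential: -01-, -101, 0--1, 01--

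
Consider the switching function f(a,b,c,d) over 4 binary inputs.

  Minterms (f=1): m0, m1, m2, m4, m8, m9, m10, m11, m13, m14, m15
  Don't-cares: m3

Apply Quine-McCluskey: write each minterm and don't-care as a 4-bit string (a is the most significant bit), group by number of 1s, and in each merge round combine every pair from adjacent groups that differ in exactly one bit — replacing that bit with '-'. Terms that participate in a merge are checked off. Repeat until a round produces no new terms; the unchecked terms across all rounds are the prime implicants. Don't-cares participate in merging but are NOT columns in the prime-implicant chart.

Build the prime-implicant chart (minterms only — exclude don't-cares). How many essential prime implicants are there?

size-2^0 implicants → 0000(✓)  0001(✓)  0010(✓)  0011(✓)  0100(✓)  1000(✓)  1001(✓)  1010(✓)  1011(✓)  1101(✓)  1110(✓)  1111(✓)
size-2^1 implicants → -000(✓)  -001(✓)  -010(✓)  -011(✓)  0-00  00-0(✓)  00-1(✓)  000-(✓)  001-(✓)  1-01(✓)  1-10(✓)  1-11(✓)  10-0(✓)  10-1(✓)  100-(✓)  101-(✓)  11-1(✓)  111-(✓)
size-2^2 implicants → -0-0(✓)  -0-1(✓)  -00-(✓)  -01-(✓)  00--(✓)  1--1  1-1-  10--(✓)
size-2^3 implicants → -0--
Unchecked terms (primes): -0--, 0-00, 1--1, 1-1-
Minterm coverage:
  m0 ⊆ -0--,0-00
  m1 ⊆ -0-- [E]
  m2 ⊆ -0-- [E]
  m4 ⊆ 0-00 [E]
  m8 ⊆ -0-- [E]
  m9 ⊆ -0--,1--1
  m10 ⊆ -0--,1-1-
  m11 ⊆ -0--,1--1,1-1-
  m13 ⊆ 1--1 [E]
  m14 ⊆ 1-1- [E]
  m15 ⊆ 1--1,1-1-
E = {-0--, 0-00, 1--1, 1-1-}

4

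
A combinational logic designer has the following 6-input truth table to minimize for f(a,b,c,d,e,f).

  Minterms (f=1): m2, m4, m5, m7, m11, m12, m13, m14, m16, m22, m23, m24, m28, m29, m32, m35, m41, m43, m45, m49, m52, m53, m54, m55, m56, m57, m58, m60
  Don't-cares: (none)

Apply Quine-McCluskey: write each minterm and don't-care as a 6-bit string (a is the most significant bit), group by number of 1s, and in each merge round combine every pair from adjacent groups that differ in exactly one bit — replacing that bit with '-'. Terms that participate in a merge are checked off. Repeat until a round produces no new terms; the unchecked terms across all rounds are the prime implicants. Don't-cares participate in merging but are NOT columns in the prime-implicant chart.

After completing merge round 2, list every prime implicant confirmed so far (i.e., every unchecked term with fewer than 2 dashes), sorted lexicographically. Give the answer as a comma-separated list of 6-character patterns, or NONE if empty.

-01011, -01101, 0-0111, 000010, 0001-1, 0011-0, 01-000, 1-1001, 10-011, 100000, 101-01, 1010-1, 11-001, 11-100, 110-01, 1110-0, 11100-

Round 0: 000010 000100✓ 000101✓ 000111✓ 001011✓ 001100✓ 001101✓ 001110✓ 010000✓ 010110✓ 010111✓ 011000✓ 011100✓ 011101✓ 100000 100011✓ 101001✓ 101011✓ 101101✓ 110001✓ 110100✓ 110101✓ 110110✓ 110111✓ 111000✓ 111001✓ 111010✓ 111100✓
Round 1: -01011 -01101 -10110✓ -10111✓ -11000✓ -11100✓ 0-0111 0-1100✓ 0-1101✓ 00-100✓ 00-101✓ 0001-1 00010-✓ 0011-0 00110-✓ 01-000 01011-✓ 011-00✓ 01110-✓ 1-1001 10-011 101-01 1010-1 11-001 11-100 110-01 1101-0✓ 1101-1✓ 11010-✓ 11011-✓ 111-00✓ 1110-0 11100-
Round 2: -1011- -11-00 0-110- 00-10- 1101--
PIs = {-01011, -01101, -1011-, -11-00, 0-0111, 0-110-, 00-10-, 000010, 0001-1, 0011-0, 01-000, 1-1001, 10-011, 100000, 101-01, 1010-1, 11-001, 11-100, 110-01, 1101--, 1110-0, 11100-}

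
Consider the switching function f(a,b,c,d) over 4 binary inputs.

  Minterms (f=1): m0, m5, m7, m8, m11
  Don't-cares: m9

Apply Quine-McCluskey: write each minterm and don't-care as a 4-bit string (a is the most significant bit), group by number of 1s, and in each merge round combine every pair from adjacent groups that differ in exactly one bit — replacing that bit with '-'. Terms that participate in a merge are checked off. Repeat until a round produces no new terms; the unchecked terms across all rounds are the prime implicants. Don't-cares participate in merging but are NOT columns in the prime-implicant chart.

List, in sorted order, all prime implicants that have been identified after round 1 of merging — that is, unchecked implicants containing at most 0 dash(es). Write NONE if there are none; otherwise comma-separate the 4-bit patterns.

[col 0] 0000*, 0101*, 0111*, 1000*, 1001*, 1011*
[col 1] -000, 01-1, 10-1, 100-
Prime implicants: -000, 01-1, 10-1, 100-

NONE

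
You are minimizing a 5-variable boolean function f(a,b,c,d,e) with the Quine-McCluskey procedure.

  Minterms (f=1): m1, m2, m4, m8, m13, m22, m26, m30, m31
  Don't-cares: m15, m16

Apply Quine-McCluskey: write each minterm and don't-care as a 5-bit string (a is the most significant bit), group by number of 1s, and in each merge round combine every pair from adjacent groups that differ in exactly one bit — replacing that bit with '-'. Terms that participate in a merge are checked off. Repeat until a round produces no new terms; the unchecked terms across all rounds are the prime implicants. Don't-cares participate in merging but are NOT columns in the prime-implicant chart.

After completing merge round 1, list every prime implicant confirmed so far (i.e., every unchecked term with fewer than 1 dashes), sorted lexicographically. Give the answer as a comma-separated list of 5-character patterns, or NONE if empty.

00001, 00010, 00100, 01000, 10000

size-2^0 implicants → 00001  00010  00100  01000  01101(✓)  01111(✓)  10000  10110(✓)  11010(✓)  11110(✓)  11111(✓)
size-2^1 implicants → -1111  011-1  1-110  11-10  1111-
Unchecked terms (primes): -1111, 00001, 00010, 00100, 01000, 011-1, 1-110, 10000, 11-10, 1111-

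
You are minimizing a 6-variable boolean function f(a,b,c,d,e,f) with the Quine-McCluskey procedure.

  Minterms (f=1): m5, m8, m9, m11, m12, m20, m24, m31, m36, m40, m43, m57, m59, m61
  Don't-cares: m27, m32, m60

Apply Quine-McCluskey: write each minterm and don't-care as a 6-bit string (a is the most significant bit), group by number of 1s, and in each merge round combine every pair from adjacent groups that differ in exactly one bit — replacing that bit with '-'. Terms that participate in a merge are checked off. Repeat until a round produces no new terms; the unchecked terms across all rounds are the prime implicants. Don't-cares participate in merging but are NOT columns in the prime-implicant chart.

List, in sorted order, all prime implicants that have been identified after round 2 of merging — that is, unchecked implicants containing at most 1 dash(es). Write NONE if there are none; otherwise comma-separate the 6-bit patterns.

[col 0] 000101, 001000*, 001001*, 001011*, 001100*, 010100, 011000*, 011011*, 011111*, 100000*, 100100*, 101000*, 101011*, 111001*, 111011*, 111100*, 111101*
[col 1] -01000, -01011*, -11011*, 0-1000, 0-1011*, 001-00, 0010-1, 00100-, 011-11, 1-1011*, 10-000, 100-00, 111-01, 1110-1, 11110-
[col 2] --1011
Prime implicants: --1011, -01000, 0-1000, 000101, 001-00, 0010-1, 00100-, 010100, 011-11, 10-000, 100-00, 111-01, 1110-1, 11110-

-01000, 0-1000, 000101, 001-00, 0010-1, 00100-, 010100, 011-11, 10-000, 100-00, 111-01, 1110-1, 11110-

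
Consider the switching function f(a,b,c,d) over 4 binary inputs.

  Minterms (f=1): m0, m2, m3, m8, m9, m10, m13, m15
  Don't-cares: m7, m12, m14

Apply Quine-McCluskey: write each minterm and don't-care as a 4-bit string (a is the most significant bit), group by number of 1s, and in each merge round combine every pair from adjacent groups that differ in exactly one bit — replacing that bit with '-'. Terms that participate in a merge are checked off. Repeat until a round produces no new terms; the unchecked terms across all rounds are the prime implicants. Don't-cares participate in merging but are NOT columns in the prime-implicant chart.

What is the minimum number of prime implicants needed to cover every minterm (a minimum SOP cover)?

size-2^0 implicants → 0000(✓)  0010(✓)  0011(✓)  0111(✓)  1000(✓)  1001(✓)  1010(✓)  1100(✓)  1101(✓)  1110(✓)  1111(✓)
size-2^1 implicants → -000(✓)  -010(✓)  -111  0-11  00-0(✓)  001-  1-00(✓)  1-01(✓)  1-10(✓)  10-0(✓)  100-(✓)  11-0(✓)  11-1(✓)  110-(✓)  111-(✓)
size-2^2 implicants → -0-0  1--0  1-0-  11--
Unchecked terms (primes): -0-0, -111, 0-11, 001-, 1--0, 1-0-, 11--
Minterm coverage:
  m0 ⊆ -0-0 [E]
  m2 ⊆ -0-0,001-
  m3 ⊆ 0-11,001-
  m8 ⊆ -0-0,1--0,1-0-
  m9 ⊆ 1-0- [E]
  m10 ⊆ -0-0,1--0
  m13 ⊆ 1-0-,11--
  m15 ⊆ -111,11--
E = {-0-0, 1-0-}
Petrick residual → -111, 0-11
Cover = b'd' + bcd + a'cd + ac'  |cover|=4

4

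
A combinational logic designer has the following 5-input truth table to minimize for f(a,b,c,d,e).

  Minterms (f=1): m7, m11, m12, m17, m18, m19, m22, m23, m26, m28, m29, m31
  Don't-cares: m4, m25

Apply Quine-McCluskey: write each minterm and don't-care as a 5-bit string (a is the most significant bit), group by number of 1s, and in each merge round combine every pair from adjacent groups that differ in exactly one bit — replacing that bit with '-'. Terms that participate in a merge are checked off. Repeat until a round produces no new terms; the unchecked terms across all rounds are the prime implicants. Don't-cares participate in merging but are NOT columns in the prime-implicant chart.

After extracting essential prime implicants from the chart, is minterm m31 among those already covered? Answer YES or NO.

Round 0: 00100✓ 00111✓ 01011 01100✓ 10001✓ 10010✓ 10011✓ 10110✓ 10111✓ 11001✓ 11010✓ 11100✓ 11101✓ 11111✓
Round 1: -0111 -1100 0-100 1-001 1-010 1-111 10-10✓ 10-11✓ 100-1 1001-✓ 1011-✓ 11-01 111-1 1110-
Round 2: 10-1-
PIs = {-0111, -1100, 0-100, 01011, 1-001, 1-010, 1-111, 10-1-, 100-1, 11-01, 111-1, 1110-}
Coverage chart:
  m7: -0111 ←essential
  m11: 01011 ←essential
  m12: -1100,0-100
  m17: 1-001,100-1
  m18: 1-010,10-1-
  m19: 10-1-,100-1
  m22: 10-1- ←essential
  m23: -0111,1-111,10-1-
  m26: 1-010 ←essential
  m28: -1100,1110-
  m29: 11-01,111-1,1110-
  m31: 1-111,111-1
Essential: -0111, 01011, 1-010, 10-1-

NO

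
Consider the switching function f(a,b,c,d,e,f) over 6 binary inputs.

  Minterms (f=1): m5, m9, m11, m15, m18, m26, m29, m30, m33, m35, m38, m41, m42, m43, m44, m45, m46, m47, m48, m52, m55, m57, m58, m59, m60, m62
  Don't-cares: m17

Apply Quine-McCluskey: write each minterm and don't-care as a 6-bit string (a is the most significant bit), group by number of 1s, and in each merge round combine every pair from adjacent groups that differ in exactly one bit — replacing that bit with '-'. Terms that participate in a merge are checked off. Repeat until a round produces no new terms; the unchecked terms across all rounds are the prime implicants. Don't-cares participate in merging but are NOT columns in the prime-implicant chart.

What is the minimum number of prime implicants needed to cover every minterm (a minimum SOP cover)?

size-2^0 implicants → 000101  001001(✓)  001011(✓)  001111(✓)  010001  010010(✓)  011010(✓)  011101  011110(✓)  100001(✓)  100011(✓)  100110(✓)  101001(✓)  101010(✓)  101011(✓)  101100(✓)  101101(✓)  101110(✓)  101111(✓)  110000(✓)  110100(✓)  110111  111001(✓)  111010(✓)  111011(✓)  111100(✓)  111110(✓)
size-2^1 implicants → -01001(✓)  -01011(✓)  -01111(✓)  -11010(✓)  -11110(✓)  001-11(✓)  0010-1(✓)  01-010  011-10(✓)  1-1001(✓)  1-1010(✓)  1-1011(✓)  1-1100(✓)  1-1110(✓)  10-001(✓)  10-011(✓)  10-110  1000-1(✓)  101-01(✓)  101-10(✓)  101-11(✓)  1010-1(✓)  10101-(✓)  1011-0(✓)  1011-1(✓)  10110-(✓)  10111-(✓)  11-100  110-00  111-10(✓)  1110-1(✓)  11101-(✓)  1111-0(✓)
size-2^2 implicants → -01-11  -010-1  -11-10  1-1-10  1-10-1  1-101-  1-11-0  10-0-1  101--1  101-1-  1011--
Unchecked terms (primes): -01-11, -010-1, -11-10, 000101, 01-010, 010001, 011101, 1-1-10, 1-10-1, 1-101-, 1-11-0, 10-0-1, 10-110, 101--1, 101-1-, 1011--, 11-100, 110-00, 110111
Minterm coverage:
  m5 ⊆ 000101 [E]
  m9 ⊆ -010-1 [E]
  m11 ⊆ -01-11,-010-1
  m15 ⊆ -01-11 [E]
  m18 ⊆ 01-010 [E]
  m26 ⊆ -11-10,01-010
  m29 ⊆ 011101 [E]
  m30 ⊆ -11-10 [E]
  m33 ⊆ 10-0-1 [E]
  m35 ⊆ 10-0-1 [E]
  m38 ⊆ 10-110 [E]
  m41 ⊆ -010-1,1-10-1,10-0-1,101--1
  m42 ⊆ 1-1-10,1-101-,101-1-
  m43 ⊆ -01-11,-010-1,1-10-1,1-101-,10-0-1,101--1,101-1-
  m44 ⊆ 1-11-0,1011--
  m45 ⊆ 101--1,1011--
  m46 ⊆ 1-1-10,1-11-0,10-110,101-1-,1011--
  m47 ⊆ -01-11,101--1,101-1-,1011--
  m48 ⊆ 110-00 [E]
  m52 ⊆ 11-100,110-00
  m55 ⊆ 110111 [E]
  m57 ⊆ 1-10-1 [E]
  m58 ⊆ -11-10,1-1-10,1-101-
  m59 ⊆ 1-10-1,1-101-
  m60 ⊆ 1-11-0,11-100
  m62 ⊆ -11-10,1-1-10,1-11-0
E = {-01-11, -010-1, -11-10, 000101, 01-010, 011101, 1-10-1, 10-0-1, 10-110, 110-00, 110111}
Petrick residual → 1-1-10, 1-11-0, 101--1
Cover = b'cef + b'cd'f + bcef' + a'b'c'de'f + a'bd'ef' + a'bcde'f + acef' + acd'f + acdf' + ab'd'f + ab'def' + ab'cf + abc'e'f' + abc'def  |cover|=14

14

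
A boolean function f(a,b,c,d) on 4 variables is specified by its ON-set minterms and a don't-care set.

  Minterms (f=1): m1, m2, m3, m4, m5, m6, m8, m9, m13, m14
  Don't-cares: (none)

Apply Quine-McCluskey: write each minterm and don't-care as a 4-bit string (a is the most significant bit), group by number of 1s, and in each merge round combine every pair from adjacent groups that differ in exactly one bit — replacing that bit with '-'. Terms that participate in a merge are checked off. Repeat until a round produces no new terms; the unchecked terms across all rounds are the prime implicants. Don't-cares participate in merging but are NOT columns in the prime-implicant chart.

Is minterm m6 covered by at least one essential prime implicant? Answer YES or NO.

Round 0: 0001✓ 0010✓ 0011✓ 0100✓ 0101✓ 0110✓ 1000✓ 1001✓ 1101✓ 1110✓
Round 1: -001✓ -101✓ -110 0-01✓ 0-10 00-1 001- 01-0 010- 1-01✓ 100-
Round 2: --01
PIs = {--01, -110, 0-10, 00-1, 001-, 01-0, 010-, 100-}
Coverage chart:
  m1: --01,00-1
  m2: 0-10,001-
  m3: 00-1,001-
  m4: 01-0,010-
  m5: --01,010-
  m6: -110,0-10,01-0
  m8: 100- ←essential
  m9: --01,100-
  m13: --01 ←essential
  m14: -110 ←essential
Essential: --01, -110, 100-

YES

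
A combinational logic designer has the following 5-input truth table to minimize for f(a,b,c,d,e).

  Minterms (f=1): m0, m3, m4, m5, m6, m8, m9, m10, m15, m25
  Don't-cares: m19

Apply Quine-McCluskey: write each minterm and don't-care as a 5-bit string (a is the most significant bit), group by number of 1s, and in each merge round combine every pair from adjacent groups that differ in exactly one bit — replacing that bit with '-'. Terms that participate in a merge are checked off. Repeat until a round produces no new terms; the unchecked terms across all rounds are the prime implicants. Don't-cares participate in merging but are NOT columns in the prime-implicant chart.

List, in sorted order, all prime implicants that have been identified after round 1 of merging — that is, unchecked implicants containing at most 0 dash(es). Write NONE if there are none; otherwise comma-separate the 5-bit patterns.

01111

size-2^0 implicants → 00000(✓)  00011(✓)  00100(✓)  00101(✓)  00110(✓)  01000(✓)  01001(✓)  01010(✓)  01111  10011(✓)  11001(✓)
size-2^1 implicants → -0011  -1001  0-000  00-00  001-0  0010-  010-0  0100-
Unchecked terms (primes): -0011, -1001, 0-000, 00-00, 001-0, 0010-, 010-0, 0100-, 01111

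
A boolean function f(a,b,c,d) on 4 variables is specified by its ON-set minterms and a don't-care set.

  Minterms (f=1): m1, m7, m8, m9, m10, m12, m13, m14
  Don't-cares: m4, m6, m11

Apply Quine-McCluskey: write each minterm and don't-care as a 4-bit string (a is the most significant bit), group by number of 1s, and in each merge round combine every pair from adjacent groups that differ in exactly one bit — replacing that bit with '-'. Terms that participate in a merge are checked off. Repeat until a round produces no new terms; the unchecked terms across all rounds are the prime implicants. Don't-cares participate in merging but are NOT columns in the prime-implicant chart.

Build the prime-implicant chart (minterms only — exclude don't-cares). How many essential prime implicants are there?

3

size-2^0 implicants → 0001(✓)  0100(✓)  0110(✓)  0111(✓)  1000(✓)  1001(✓)  1010(✓)  1011(✓)  1100(✓)  1101(✓)  1110(✓)
size-2^1 implicants → -001  -100(✓)  -110(✓)  01-0(✓)  011-  1-00(✓)  1-01(✓)  1-10(✓)  10-0(✓)  10-1(✓)  100-(✓)  101-(✓)  11-0(✓)  110-(✓)
size-2^2 implicants → -1-0  1--0  1-0-  10--
Unchecked terms (primes): -001, -1-0, 011-, 1--0, 1-0-, 10--
Minterm coverage:
  m1 ⊆ -001 [E]
  m7 ⊆ 011- [E]
  m8 ⊆ 1--0,1-0-,10--
  m9 ⊆ -001,1-0-,10--
  m10 ⊆ 1--0,10--
  m12 ⊆ -1-0,1--0,1-0-
  m13 ⊆ 1-0- [E]
  m14 ⊆ -1-0,1--0
E = {-001, 011-, 1-0-}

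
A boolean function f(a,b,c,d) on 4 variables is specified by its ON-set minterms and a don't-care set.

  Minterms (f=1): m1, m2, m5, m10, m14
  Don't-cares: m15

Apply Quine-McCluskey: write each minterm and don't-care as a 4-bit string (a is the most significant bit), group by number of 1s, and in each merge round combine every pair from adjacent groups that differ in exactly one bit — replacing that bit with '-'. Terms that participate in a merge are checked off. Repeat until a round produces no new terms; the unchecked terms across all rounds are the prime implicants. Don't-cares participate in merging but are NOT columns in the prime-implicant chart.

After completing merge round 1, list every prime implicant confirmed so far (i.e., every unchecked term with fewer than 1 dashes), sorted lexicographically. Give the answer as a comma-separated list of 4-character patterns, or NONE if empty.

Round 0: 0001✓ 0010✓ 0101✓ 1010✓ 1110✓ 1111✓
Round 1: -010 0-01 1-10 111-
PIs = {-010, 0-01, 1-10, 111-}

NONE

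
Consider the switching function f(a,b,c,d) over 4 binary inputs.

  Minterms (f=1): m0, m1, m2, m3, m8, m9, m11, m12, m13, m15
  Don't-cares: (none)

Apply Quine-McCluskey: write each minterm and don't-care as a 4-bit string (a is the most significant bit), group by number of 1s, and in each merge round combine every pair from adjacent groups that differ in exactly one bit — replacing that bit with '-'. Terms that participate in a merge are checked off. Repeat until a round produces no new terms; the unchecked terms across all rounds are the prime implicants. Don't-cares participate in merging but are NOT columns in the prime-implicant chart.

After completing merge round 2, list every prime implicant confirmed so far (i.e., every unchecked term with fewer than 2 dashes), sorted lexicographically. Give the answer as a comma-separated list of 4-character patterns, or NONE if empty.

NONE

size-2^0 implicants → 0000(✓)  0001(✓)  0010(✓)  0011(✓)  1000(✓)  1001(✓)  1011(✓)  1100(✓)  1101(✓)  1111(✓)
size-2^1 implicants → -000(✓)  -001(✓)  -011(✓)  00-0(✓)  00-1(✓)  000-(✓)  001-(✓)  1-00(✓)  1-01(✓)  1-11(✓)  10-1(✓)  100-(✓)  11-1(✓)  110-(✓)
size-2^2 implicants → -0-1  -00-  00--  1--1  1-0-
Unchecked terms (primes): -0-1, -00-, 00--, 1--1, 1-0-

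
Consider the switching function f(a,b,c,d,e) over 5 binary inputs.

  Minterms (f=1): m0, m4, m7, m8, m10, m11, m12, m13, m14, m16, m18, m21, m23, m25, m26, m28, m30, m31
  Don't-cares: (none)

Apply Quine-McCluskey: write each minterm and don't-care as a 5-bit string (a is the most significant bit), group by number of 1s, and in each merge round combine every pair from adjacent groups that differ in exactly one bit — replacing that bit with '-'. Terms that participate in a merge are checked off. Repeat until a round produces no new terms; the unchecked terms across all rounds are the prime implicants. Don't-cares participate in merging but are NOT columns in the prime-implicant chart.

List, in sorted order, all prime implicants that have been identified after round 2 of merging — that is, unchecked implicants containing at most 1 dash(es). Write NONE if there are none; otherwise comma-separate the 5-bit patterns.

Round 0: 00000✓ 00100✓ 00111✓ 01000✓ 01010✓ 01011✓ 01100✓ 01101✓ 01110✓ 10000✓ 10010✓ 10101✓ 10111✓ 11001 11010✓ 11100✓ 11110✓ 11111✓
Round 1: -0000 -0111 -1010✓ -1100✓ -1110✓ 0-000✓ 0-100✓ 00-00✓ 01-00✓ 01-10✓ 010-0✓ 0101- 011-0✓ 0110- 1-010 1-111 100-0 101-1 11-10✓ 111-0✓ 1111-
Round 2: -1-10 -11-0 0--00 01--0
PIs = {-0000, -0111, -1-10, -11-0, 0--00, 01--0, 0101-, 0110-, 1-010, 1-111, 100-0, 101-1, 11001, 1111-}

-0000, -0111, 0101-, 0110-, 1-010, 1-111, 100-0, 101-1, 11001, 1111-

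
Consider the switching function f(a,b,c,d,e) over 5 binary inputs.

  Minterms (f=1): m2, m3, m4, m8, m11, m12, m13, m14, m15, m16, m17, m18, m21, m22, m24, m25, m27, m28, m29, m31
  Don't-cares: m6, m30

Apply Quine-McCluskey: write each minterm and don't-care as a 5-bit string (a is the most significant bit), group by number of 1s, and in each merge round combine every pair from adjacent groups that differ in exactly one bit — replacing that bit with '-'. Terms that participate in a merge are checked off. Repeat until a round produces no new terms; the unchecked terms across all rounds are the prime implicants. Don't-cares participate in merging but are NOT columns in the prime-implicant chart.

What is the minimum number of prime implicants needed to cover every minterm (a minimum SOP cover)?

8

[col 0] 00010*, 00011*, 00100*, 00110*, 01000*, 01011*, 01100*, 01101*, 01110*, 01111*, 10000*, 10001*, 10010*, 10101*, 10110*, 11000*, 11001*, 11011*, 11100*, 11101*, 11110*, 11111*
[col 1] -0010*, -0110*, -1000*, -1011*, -1100*, -1101*, -1110*, -1111*, 0-011, 0-100*, 0-110*, 00-10*, 0001-, 001-0*, 01-00*, 01-11*, 011-0*, 011-1*, 0110-*, 0111-*, 1-000*, 1-001*, 1-101*, 1-110*, 10-01*, 10-10*, 100-0, 1000-*, 11-00*, 11-01*, 11-11*, 110-1*, 1100-*, 111-0*, 111-1*, 1110-*, 1111-*
[col 2] --110, -0-10, -1-00, -1-11, -11-0*, -11-1*, -110-*, -111-*, 0-1-0, 011--*, 1--01, 1-00-, 11--1, 11-0-, 111--*
[col 3] -11--
Prime implicants: --110, -0-10, -1-00, -1-11, -11--, 0-011, 0-1-0, 0001-, 1--01, 1-00-, 100-0, 11--1, 11-0-
PI chart (minterm → PIs covering it):
  2 | -0-10,0001-
  3 | 0-011,0001-
  4 | 0-1-0  (sole → essential)
  8 | -1-00  (sole → essential)
  11 | -1-11,0-011
  12 | -1-00,-11--,0-1-0
  13 | -11--  (sole → essential)
  14 | --110,-11--,0-1-0
  15 | -1-11,-11--
  16 | 1-00-,100-0
  17 | 1--01,1-00-
  18 | -0-10,100-0
  21 | 1--01  (sole → essential)
  22 | --110,-0-10
  24 | -1-00,1-00-,11-0-
  25 | 1--01,1-00-,11--1,11-0-
  27 | -1-11,11--1
  28 | -1-00,-11--,11-0-
  29 | -11--,1--01,11--1,11-0-
  31 | -1-11,-11--,11--1
Essential prime implicants: -1-00, -11--, 0-1-0, 1--01
Petrick residual → --110, -1-11, 0001-, 100-0
Minimum SOP uses 8 PIs: cde' + bd'e' + bde + bc + a'ce' + a'b'c'd + ad'e + ab'c'e'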